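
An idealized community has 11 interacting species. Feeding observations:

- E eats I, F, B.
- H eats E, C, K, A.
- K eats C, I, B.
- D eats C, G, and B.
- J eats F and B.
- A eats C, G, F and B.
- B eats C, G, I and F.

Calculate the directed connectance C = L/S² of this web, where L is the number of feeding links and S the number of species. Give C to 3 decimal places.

C = 0.190

The web has S = 11 species and L = 23 feeding links.
C = L / S² = 23 / 121 = 0.1901 ≈ 0.190.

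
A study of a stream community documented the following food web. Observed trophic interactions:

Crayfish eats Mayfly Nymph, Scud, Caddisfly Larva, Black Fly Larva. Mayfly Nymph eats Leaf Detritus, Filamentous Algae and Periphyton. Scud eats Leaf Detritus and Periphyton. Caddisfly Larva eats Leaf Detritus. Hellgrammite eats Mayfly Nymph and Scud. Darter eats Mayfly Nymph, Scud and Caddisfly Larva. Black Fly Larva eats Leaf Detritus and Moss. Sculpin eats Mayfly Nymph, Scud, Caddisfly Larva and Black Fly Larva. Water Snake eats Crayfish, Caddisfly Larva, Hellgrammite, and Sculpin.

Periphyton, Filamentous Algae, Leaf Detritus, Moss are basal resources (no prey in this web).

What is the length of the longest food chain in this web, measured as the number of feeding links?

3 links

One longest chain: Periphyton → Scud → Sculpin → Water Snake.
It has 4 species and 3 links.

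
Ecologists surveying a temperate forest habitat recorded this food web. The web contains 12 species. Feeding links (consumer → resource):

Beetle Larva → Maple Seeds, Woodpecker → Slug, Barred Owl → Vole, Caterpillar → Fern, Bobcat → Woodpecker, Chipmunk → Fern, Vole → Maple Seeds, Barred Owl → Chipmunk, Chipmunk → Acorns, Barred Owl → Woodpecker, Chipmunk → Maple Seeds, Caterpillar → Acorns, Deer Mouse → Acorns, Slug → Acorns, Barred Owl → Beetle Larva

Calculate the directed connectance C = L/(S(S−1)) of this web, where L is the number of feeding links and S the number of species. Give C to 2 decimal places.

The web has S = 12 species and L = 15 feeding links.
C = L / (S(S−1)) = 15 / 132 = 0.1136 ≈ 0.11.

C = 0.11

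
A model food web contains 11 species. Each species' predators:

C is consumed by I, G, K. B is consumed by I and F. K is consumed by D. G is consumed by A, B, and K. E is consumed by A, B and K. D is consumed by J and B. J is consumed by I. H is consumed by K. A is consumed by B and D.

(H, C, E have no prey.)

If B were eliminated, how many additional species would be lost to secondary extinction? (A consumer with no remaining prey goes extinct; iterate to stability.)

1

Remove B.
Round 1: F (all prey gone) → extinct.
No further losses. Total secondary extinctions: 1.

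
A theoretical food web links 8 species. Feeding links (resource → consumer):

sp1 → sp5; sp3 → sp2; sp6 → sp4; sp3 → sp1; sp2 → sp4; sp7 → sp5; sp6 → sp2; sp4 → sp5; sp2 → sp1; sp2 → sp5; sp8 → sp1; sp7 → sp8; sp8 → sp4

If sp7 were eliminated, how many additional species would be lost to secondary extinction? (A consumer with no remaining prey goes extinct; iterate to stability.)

Remove sp7.
Round 1: sp8 (all prey gone) → extinct.
No further losses. Total secondary extinctions: 1.

1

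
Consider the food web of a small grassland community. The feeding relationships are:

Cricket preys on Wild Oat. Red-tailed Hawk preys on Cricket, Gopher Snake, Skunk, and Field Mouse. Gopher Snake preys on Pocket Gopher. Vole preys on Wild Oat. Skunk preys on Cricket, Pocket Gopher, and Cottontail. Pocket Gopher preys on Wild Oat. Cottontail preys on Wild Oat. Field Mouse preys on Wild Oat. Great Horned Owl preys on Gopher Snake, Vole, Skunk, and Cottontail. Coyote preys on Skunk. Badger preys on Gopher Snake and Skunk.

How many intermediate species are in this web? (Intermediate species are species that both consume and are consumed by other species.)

Intermediate species (has both prey and predators): Field Mouse, Pocket Gopher, Vole, Cricket, Cottontail, Gopher Snake, Skunk.
Count: 7.

7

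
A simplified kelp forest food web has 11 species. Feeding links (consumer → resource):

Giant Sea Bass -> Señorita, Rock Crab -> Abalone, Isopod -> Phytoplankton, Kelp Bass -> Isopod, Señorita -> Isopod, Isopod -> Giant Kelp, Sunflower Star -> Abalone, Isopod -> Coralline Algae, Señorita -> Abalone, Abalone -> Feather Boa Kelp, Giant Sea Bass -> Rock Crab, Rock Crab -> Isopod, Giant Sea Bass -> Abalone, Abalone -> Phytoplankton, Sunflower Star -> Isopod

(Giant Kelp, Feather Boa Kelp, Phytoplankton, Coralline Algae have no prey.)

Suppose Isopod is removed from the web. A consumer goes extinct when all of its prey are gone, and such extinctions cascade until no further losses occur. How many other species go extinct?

1

Remove Isopod.
Round 1: Kelp Bass (all prey gone) → extinct.
No further losses. Total secondary extinctions: 1.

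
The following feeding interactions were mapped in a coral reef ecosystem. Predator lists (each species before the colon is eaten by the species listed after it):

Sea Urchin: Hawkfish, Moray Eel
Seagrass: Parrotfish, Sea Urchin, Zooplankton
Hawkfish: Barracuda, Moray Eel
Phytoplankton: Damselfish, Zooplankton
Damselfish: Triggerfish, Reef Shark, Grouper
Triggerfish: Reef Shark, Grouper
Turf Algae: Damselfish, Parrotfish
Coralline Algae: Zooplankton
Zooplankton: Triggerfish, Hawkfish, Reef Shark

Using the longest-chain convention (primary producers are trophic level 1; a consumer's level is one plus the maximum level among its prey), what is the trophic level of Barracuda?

Seagrass is a producer → level 1.
Sea Urchin eats Seagrass → level 2.
Hawkfish eats Sea Urchin (level 2); other prey at levels: Zooplankton 2 → level 3.
Barracuda eats Hawkfish → level 4.

Trophic level 4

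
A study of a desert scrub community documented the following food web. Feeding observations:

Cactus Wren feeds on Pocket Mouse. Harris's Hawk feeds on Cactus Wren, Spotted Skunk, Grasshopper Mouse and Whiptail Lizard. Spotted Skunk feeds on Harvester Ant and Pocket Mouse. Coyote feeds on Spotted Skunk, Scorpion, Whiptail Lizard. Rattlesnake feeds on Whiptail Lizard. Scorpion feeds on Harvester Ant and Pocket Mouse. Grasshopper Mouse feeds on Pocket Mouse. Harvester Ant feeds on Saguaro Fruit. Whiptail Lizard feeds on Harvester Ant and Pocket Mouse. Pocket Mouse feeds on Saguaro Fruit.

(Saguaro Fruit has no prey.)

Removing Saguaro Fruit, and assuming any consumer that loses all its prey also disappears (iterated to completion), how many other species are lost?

Remove Saguaro Fruit.
Round 1: Harvester Ant (all prey gone), Pocket Mouse (all prey gone) → extinct.
Round 2: Scorpion (all prey gone), Cactus Wren (all prey gone), Grasshopper Mouse (all prey gone), Spotted Skunk (all prey gone), Whiptail Lizard (all prey gone) → extinct.
Round 3: Harris's Hawk (all prey gone), Coyote (all prey gone), Rattlesnake (all prey gone) → extinct.
No further losses. Total secondary extinctions: 10.

10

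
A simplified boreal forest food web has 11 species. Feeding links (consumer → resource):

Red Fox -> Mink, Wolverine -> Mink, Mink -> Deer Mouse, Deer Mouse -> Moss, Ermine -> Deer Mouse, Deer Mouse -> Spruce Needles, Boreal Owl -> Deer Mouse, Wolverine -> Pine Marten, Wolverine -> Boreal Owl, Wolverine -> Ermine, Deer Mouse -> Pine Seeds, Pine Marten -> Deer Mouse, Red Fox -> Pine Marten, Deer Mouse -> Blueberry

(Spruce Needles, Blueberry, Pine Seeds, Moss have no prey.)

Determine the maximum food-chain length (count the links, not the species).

One longest chain: Spruce Needles → Deer Mouse → Boreal Owl → Wolverine.
It has 4 species and 3 links.

3 links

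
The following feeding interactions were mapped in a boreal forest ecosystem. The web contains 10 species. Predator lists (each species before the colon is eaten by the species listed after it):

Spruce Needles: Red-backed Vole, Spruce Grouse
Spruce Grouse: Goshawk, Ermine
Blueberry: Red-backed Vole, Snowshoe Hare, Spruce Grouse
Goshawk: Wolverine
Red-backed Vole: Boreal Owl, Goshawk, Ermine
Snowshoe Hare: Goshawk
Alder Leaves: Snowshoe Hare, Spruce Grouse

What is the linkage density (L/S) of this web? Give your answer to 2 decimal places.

L/S = 1.40

There are L = 14 links among S = 10 species.
L/S = 14/10 = 1.4000 ≈ 1.40.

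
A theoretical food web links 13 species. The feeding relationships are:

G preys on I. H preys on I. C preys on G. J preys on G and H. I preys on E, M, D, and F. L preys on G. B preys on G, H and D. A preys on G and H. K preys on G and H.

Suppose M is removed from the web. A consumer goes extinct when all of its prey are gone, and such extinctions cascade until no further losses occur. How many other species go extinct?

Remove M.
Every predator of it retains at least one other prey: I still has E, D, F.
No consumer loses all prey, so no secondary extinctions occur.

0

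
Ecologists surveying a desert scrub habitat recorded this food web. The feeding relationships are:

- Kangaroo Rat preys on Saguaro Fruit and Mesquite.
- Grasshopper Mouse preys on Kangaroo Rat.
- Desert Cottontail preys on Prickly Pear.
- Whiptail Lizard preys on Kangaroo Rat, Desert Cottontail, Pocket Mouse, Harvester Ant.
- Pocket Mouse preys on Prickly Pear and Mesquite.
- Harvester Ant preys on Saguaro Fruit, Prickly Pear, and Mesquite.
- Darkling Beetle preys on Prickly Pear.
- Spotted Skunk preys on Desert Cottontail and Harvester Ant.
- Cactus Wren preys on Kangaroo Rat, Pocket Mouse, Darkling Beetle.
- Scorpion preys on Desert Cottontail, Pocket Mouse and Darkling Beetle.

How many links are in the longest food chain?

One longest chain: Prickly Pear → Desert Cottontail → Whiptail Lizard.
It has 3 species and 2 links.

2 links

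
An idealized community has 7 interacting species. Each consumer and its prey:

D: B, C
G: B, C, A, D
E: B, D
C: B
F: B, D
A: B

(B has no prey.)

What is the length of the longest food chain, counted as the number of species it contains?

One longest chain: B → C → D → F.
It has 4 species and 3 links.

4 species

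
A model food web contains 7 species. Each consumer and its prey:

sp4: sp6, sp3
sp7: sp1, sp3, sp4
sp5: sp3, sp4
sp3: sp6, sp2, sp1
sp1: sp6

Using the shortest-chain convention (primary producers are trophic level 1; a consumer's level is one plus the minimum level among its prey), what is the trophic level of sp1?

Trophic level 2

sp6 is a producer → level 1.
sp1 eats sp6 → level 2.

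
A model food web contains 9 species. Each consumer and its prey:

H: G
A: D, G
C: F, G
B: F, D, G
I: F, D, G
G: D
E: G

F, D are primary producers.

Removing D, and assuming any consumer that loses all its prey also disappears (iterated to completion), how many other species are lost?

Remove D.
Round 1: G (all prey gone) → extinct.
Round 2: E (all prey gone), A (all prey gone), H (all prey gone) → extinct.
No further losses. Total secondary extinctions: 4.

4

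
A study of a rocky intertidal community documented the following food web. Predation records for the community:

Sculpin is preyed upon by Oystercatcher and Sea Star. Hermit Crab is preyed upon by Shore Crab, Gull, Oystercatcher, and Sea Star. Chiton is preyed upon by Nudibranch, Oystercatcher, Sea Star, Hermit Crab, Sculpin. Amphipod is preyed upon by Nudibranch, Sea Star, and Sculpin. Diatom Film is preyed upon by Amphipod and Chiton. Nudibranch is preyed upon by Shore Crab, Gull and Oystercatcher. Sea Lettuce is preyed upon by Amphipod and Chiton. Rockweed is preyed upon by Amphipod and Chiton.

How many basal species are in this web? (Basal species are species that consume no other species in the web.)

Basal species (no prey listed): Diatom Film, Rockweed, Sea Lettuce.
Count: 3.

3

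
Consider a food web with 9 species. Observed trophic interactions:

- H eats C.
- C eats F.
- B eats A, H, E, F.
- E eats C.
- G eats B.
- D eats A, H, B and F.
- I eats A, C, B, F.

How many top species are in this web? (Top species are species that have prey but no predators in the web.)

3

Top species (has prey, but nothing eats it): D, G, I.
Count: 3.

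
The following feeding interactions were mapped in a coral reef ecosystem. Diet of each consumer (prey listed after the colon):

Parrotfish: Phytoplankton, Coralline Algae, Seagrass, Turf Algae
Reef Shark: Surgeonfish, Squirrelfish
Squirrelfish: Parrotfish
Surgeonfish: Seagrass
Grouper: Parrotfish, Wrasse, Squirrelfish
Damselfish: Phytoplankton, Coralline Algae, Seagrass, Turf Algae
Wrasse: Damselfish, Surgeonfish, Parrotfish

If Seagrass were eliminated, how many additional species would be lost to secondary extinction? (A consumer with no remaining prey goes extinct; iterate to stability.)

1

Remove Seagrass.
Round 1: Surgeonfish (all prey gone) → extinct.
No further losses. Total secondary extinctions: 1.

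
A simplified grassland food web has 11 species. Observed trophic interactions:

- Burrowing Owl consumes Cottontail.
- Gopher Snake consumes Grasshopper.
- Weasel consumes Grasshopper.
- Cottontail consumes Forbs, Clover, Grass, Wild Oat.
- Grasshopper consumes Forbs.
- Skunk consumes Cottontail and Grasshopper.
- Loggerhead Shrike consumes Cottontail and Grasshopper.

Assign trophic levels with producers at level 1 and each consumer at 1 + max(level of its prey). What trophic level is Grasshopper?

Forbs is a producer → level 1.
Grasshopper eats Forbs → level 2.

Trophic level 2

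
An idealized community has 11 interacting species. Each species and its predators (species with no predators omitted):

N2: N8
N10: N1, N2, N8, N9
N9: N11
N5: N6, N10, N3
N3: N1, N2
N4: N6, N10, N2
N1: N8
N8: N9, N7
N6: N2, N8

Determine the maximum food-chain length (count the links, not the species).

One longest chain: N4 → N10 → N1 → N8 → N9 → N11.
It has 6 species and 5 links.

5 links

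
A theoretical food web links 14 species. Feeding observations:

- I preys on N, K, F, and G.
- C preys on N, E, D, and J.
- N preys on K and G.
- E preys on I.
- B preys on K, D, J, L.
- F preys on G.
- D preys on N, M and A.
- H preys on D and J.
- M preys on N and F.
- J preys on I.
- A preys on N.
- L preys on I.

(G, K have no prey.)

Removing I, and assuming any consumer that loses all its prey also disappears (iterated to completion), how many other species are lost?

Remove I.
Round 1: E (all prey gone), J (all prey gone), L (all prey gone) → extinct.
No further losses. Total secondary extinctions: 3.

3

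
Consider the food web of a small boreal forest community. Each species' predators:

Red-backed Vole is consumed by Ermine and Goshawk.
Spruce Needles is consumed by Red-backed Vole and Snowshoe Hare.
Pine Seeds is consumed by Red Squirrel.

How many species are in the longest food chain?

One longest chain: Spruce Needles → Red-backed Vole → Goshawk.
It has 3 species and 2 links.

3 species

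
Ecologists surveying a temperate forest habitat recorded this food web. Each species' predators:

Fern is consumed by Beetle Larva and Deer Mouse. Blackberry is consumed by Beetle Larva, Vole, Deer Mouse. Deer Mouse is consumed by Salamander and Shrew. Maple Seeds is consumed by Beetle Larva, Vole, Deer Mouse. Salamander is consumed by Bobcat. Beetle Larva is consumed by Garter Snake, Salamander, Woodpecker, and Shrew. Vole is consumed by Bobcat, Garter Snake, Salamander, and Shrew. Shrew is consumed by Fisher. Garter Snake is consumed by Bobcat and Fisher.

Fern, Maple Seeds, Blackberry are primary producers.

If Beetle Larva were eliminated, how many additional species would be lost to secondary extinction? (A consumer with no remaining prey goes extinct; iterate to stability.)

1

Remove Beetle Larva.
Round 1: Woodpecker (all prey gone) → extinct.
No further losses. Total secondary extinctions: 1.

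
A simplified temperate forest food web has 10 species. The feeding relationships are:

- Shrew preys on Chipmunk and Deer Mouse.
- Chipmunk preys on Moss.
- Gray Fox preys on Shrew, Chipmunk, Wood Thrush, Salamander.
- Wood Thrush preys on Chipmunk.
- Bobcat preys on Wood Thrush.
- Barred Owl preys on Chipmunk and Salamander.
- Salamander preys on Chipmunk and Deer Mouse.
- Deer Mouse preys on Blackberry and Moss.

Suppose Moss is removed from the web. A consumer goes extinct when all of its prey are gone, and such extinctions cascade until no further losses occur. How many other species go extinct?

3

Remove Moss.
Round 1: Chipmunk (all prey gone) → extinct.
Round 2: Wood Thrush (all prey gone) → extinct.
Round 3: Bobcat (all prey gone) → extinct.
No further losses. Total secondary extinctions: 3.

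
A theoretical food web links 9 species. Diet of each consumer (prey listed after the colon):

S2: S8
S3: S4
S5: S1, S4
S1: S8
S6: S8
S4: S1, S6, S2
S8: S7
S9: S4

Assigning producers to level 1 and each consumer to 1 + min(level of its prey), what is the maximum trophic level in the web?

Producers (level 1): S7.
Following each consumer down to its lowest-level prey: S7 → S8 → S1 → S4 → S9 (levels 1 through 5).
All prey of S9 (S4 4) are at level 4 or above, so S9 is at level 1 + 4 = 5.
Every consumer has at least one prey at level 4 or below, so none exceeds level 5.

5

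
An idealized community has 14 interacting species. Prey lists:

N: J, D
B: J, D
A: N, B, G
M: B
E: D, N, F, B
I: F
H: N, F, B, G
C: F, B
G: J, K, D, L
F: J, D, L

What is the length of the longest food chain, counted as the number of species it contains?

3 species

One longest chain: J → B → M.
It has 3 species and 2 links.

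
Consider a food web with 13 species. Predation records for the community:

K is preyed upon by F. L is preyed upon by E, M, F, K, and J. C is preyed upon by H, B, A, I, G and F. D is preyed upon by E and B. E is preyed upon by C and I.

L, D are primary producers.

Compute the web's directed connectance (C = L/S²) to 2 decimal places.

C = 0.09

The web has S = 13 species and L = 16 feeding links.
C = L / S² = 16 / 169 = 0.0947 ≈ 0.09.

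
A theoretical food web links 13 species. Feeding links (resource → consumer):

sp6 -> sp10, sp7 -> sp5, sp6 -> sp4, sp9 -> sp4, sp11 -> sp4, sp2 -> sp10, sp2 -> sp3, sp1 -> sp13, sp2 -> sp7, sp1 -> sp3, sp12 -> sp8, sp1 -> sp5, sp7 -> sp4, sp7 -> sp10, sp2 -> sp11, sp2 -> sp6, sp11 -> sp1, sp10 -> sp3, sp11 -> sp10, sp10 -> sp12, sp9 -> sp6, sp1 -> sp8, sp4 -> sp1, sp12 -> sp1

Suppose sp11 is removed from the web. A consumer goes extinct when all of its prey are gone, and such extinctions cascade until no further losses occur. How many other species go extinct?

0

Remove sp11.
Every predator of it retains at least one other prey: sp10 still has sp2, sp6, sp7; sp4 still has sp9, sp6, sp7; sp1 still has sp4, sp12.
No consumer loses all prey, so no secondary extinctions occur.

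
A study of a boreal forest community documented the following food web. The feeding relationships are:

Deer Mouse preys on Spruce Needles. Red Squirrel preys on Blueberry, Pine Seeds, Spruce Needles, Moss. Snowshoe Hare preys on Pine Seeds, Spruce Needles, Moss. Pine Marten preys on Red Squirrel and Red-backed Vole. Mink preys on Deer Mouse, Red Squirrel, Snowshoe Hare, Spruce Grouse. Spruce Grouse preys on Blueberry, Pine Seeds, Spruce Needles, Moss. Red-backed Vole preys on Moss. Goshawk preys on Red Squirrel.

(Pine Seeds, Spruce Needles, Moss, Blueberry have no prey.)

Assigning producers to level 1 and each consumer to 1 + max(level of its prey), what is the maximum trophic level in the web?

Producers (level 1): Pine Seeds, Spruce Needles, Moss, Blueberry.
Pine Seeds → Red Squirrel → Pine Marten gives Pine Marten level 3.
No species has a prey at level 3, so no species reaches level 4.

3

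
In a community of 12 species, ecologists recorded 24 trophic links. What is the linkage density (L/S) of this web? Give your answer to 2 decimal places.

There are L = 24 links among S = 12 species.
L/S = 24/12 = 2.0000 ≈ 2.00.

L/S = 2.00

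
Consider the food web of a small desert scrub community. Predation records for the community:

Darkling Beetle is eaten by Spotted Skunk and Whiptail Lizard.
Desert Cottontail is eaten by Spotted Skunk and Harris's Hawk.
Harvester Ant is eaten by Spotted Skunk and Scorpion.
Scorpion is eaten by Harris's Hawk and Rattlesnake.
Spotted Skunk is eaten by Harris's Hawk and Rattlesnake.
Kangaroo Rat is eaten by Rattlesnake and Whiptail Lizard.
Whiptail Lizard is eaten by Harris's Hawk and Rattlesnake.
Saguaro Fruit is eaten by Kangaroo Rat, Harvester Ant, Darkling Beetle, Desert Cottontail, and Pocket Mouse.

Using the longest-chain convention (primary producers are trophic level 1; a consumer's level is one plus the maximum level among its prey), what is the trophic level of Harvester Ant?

Trophic level 2

Saguaro Fruit is a producer → level 1.
Harvester Ant eats Saguaro Fruit → level 2.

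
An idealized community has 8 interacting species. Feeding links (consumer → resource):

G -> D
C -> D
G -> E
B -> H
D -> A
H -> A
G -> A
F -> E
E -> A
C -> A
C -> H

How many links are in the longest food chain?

One longest chain: A → D → C.
It has 3 species and 2 links.

2 links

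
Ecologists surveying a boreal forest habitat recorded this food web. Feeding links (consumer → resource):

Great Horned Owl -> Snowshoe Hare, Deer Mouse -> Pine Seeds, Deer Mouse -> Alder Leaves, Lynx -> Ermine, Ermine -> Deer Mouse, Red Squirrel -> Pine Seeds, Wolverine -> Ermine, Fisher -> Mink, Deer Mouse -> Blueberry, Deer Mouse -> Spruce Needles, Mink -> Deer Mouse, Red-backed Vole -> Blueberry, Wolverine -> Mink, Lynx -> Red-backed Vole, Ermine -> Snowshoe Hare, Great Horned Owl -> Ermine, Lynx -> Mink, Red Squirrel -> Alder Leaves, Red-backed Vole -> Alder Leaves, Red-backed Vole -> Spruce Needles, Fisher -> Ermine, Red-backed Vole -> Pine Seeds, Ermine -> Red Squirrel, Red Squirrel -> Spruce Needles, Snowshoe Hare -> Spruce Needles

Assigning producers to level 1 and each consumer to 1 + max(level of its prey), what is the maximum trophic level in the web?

4

Producers (level 1): Alder Leaves, Spruce Needles, Pine Seeds, Blueberry.
Alder Leaves → Red Squirrel → Ermine → Great Horned Owl gives Great Horned Owl level 4.
No species has a prey at level 4, so no species reaches level 5.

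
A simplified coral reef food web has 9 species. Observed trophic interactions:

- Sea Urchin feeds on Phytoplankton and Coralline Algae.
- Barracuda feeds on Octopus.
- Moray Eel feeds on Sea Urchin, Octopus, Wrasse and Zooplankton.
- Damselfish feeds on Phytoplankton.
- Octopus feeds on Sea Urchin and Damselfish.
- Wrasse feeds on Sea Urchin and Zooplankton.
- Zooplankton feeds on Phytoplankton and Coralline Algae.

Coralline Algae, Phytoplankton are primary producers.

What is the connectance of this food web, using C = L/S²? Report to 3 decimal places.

C = 0.173

The web has S = 9 species and L = 14 feeding links.
C = L / S² = 14 / 81 = 0.1728 ≈ 0.173.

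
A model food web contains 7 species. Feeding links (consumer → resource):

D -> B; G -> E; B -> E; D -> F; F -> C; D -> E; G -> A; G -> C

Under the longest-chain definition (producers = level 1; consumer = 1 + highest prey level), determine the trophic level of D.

C is a producer → level 1.
F eats C → level 2.
D eats F (level 2); other prey at levels: E 1, B 2 → level 3.

Trophic level 3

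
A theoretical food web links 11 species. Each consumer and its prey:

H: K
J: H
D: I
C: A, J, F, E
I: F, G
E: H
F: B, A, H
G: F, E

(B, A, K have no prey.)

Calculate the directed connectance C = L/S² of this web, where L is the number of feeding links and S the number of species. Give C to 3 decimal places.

The web has S = 11 species and L = 15 feeding links.
C = L / S² = 15 / 121 = 0.1240 ≈ 0.124.

C = 0.124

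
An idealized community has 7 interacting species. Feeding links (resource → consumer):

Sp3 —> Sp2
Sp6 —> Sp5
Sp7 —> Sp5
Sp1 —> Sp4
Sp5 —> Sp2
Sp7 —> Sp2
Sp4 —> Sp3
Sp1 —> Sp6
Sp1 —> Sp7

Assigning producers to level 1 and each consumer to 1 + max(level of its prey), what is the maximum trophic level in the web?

4

Producers (level 1): Sp1.
Sp1 → Sp7 → Sp5 → Sp2 gives Sp2 level 4.
No species has a prey at level 4, so no species reaches level 5.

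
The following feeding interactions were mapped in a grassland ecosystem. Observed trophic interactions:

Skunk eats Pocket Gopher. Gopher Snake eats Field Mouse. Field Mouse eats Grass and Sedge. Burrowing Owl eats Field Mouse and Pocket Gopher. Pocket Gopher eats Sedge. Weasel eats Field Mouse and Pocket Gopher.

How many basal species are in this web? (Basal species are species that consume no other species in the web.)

Basal species (no prey listed): Grass, Sedge.
Count: 2.

2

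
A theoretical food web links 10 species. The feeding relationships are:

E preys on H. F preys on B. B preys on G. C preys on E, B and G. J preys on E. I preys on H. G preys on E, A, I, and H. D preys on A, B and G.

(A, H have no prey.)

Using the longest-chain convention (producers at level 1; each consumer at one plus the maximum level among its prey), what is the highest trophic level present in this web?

5

Producers (level 1): A, H.
H → I → G → B → F gives F level 5.
No species has a prey at level 5, so no species reaches level 6.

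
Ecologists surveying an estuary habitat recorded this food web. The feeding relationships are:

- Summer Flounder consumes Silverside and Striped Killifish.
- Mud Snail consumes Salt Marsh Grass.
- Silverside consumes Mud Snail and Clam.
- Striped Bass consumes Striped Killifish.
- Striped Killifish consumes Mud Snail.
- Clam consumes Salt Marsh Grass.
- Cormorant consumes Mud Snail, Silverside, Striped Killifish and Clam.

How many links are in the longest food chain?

3 links

One longest chain: Salt Marsh Grass → Mud Snail → Silverside → Summer Flounder.
It has 4 species and 3 links.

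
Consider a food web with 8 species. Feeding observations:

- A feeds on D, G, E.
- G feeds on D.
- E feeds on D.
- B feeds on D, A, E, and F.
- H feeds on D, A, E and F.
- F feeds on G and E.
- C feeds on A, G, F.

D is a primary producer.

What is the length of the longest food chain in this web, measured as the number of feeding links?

3 links

One longest chain: D → E → F → B.
It has 4 species and 3 links.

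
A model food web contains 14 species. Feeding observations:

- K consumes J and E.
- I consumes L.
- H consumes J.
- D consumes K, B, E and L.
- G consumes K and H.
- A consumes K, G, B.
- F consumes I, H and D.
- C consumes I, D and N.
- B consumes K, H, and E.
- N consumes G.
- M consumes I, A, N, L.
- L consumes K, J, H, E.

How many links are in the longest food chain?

4 links

One longest chain: J → H → B → D → C.
It has 5 species and 4 links.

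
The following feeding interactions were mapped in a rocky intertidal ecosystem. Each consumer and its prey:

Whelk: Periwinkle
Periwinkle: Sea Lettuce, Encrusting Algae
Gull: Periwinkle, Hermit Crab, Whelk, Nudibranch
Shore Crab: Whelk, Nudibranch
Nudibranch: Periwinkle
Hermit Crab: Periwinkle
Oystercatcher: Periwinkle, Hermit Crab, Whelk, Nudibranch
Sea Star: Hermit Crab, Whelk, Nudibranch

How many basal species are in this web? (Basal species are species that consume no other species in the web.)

2

Basal species (no prey listed): Sea Lettuce, Encrusting Algae.
Count: 2.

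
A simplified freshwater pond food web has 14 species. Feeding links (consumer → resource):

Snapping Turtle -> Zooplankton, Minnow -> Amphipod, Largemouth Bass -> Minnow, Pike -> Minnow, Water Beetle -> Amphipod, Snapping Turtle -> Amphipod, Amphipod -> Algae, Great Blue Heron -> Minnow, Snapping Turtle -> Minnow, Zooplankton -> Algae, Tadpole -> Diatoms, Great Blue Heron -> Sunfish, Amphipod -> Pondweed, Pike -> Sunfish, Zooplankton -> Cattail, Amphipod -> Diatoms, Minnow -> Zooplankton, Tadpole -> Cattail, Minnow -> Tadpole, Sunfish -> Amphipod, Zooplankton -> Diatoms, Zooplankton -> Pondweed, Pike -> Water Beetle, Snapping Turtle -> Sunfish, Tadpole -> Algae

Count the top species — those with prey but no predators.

Top species (has prey, but nothing eats it): Great Blue Heron, Largemouth Bass, Snapping Turtle, Pike.
Count: 4.

4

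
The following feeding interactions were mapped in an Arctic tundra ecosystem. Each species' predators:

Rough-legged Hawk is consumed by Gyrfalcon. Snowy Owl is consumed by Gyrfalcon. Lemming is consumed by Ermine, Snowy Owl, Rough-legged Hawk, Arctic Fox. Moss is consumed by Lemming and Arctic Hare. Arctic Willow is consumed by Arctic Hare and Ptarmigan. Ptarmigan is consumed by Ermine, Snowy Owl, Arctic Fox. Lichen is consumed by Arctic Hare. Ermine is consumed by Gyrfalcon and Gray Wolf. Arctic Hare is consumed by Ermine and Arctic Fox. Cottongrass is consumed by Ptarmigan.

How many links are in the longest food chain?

One longest chain: Moss → Lemming → Ermine → Gray Wolf.
It has 4 species and 3 links.

3 links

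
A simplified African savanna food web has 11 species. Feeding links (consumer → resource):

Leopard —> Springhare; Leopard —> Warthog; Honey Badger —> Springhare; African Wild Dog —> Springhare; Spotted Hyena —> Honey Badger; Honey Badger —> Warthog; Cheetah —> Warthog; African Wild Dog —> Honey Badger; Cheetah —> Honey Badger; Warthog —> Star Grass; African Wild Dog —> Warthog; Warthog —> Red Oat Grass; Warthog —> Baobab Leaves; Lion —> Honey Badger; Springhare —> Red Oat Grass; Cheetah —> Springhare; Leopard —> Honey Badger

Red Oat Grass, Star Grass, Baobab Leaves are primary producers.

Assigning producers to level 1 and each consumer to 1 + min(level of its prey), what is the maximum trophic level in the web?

Producers (level 1): Red Oat Grass, Star Grass, Baobab Leaves.
Following each consumer down to its lowest-level prey: Red Oat Grass → Warthog → Honey Badger → Lion (levels 1 through 4).
All prey of Lion (Honey Badger 3) are at level 3 or above, so Lion is at level 1 + 3 = 4.
Every consumer has at least one prey at level 3 or below, so none exceeds level 4.

4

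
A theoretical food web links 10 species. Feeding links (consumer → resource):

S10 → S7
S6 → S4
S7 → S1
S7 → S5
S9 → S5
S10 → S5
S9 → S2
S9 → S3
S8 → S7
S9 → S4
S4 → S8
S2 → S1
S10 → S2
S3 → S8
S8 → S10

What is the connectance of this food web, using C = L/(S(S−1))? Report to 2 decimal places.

C = 0.17

The web has S = 10 species and L = 15 feeding links.
C = L / (S(S−1)) = 15 / 90 = 0.1667 ≈ 0.17.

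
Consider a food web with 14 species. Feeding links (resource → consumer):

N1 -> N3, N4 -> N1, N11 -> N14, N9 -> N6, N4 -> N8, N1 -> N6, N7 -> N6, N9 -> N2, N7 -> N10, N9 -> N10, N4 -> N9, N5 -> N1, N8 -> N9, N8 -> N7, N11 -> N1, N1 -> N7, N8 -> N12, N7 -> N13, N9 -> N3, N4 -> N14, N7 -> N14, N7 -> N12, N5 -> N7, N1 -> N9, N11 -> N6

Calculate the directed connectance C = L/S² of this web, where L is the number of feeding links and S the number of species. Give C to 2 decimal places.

C = 0.13

The web has S = 14 species and L = 25 feeding links.
C = L / S² = 25 / 196 = 0.1276 ≈ 0.13.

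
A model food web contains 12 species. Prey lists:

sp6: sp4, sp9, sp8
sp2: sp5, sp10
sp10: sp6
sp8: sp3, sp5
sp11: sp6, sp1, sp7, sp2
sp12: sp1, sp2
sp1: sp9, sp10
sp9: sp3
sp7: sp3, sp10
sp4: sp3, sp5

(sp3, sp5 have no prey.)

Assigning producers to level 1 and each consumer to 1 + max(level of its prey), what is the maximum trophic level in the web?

Producers (level 1): sp3, sp5.
sp3 → sp4 → sp6 → sp10 → sp7 → sp11 gives sp11 level 6.
No species has a prey at level 6, so no species reaches level 7.

6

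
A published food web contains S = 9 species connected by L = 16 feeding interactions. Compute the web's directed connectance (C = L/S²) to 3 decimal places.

C = 0.198

The web has S = 9 species and L = 16 feeding links.
C = L / S² = 16 / 81 = 0.1975 ≈ 0.198.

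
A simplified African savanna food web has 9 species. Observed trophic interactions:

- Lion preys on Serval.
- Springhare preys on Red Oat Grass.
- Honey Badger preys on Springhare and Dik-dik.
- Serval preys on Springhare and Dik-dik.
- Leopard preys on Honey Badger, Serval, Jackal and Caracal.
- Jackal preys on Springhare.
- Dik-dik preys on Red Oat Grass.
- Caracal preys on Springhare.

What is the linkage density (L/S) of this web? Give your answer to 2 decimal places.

There are L = 13 links among S = 9 species.
L/S = 13/9 = 1.4444 ≈ 1.44.

L/S = 1.44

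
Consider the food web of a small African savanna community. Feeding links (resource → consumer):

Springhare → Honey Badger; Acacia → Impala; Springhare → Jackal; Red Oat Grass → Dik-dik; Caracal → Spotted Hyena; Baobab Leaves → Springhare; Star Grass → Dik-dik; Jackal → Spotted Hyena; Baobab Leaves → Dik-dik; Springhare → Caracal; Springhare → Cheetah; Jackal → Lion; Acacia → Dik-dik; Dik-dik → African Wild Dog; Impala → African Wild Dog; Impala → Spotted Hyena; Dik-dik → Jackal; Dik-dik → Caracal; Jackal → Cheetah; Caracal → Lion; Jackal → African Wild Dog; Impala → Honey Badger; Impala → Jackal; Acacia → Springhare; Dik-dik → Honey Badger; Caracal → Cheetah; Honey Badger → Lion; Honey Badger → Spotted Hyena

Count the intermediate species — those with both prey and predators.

Intermediate species (has both prey and predators): Impala, Dik-dik, Springhare, Jackal, Honey Badger, Caracal.
Count: 6.

6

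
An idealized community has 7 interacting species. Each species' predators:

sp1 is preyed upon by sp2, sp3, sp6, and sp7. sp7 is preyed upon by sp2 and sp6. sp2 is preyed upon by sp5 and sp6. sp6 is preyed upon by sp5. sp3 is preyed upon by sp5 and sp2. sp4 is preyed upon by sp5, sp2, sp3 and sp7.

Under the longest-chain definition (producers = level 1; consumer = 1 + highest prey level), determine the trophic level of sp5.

sp1 is a producer → level 1.
sp7 eats sp1 (level 1); other prey at levels: sp4 1 → level 2.
sp2 eats sp7 (level 2); other prey at levels: sp1 1, sp4 1, sp3 2 → level 3.
sp6 eats sp2 (level 3); other prey at levels: sp1 1, sp7 2 → level 4.
sp5 eats sp6 (level 4); other prey at levels: sp4 1, sp3 2, sp2 3 → level 5.

Trophic level 5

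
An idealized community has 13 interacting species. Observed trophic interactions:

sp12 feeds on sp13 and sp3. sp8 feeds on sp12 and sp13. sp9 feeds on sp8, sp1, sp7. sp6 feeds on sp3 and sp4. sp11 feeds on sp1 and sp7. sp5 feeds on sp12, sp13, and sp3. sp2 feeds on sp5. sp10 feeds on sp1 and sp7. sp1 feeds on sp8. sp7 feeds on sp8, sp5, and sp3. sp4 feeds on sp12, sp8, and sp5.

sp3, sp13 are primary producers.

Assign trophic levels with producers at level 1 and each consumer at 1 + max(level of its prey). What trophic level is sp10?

Trophic level 5

sp3 is a producer → level 1.
sp12 eats sp3 (level 1); other prey at levels: sp13 1 → level 2.
sp5 eats sp12 (level 2); other prey at levels: sp3 1, sp13 1 → level 3.
sp7 eats sp5 (level 3); other prey at levels: sp3 1, sp8 3 → level 4.
sp10 eats sp7 (level 4); other prey at levels: sp1 4 → level 5.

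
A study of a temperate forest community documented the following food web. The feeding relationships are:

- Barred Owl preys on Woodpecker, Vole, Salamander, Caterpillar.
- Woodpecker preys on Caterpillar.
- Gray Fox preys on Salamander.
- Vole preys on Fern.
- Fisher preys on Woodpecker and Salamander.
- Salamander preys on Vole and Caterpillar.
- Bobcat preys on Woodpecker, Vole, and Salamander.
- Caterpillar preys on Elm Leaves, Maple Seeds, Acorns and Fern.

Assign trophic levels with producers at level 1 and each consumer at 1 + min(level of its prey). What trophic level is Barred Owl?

Trophic level 3

Fern is a producer → level 1.
Vole eats Fern → level 2.
Barred Owl eats Vole → level 3.
No prey of Barred Owl is below level 2, so 3 is the minimum.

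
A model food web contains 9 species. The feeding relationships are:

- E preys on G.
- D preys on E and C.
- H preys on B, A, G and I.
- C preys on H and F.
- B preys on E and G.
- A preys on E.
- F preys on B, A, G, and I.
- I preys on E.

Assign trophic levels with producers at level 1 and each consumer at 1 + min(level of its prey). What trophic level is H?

Trophic level 2

G is a producer → level 1.
H eats G → level 2.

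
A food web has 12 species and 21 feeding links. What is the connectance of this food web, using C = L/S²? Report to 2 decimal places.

C = 0.15

The web has S = 12 species and L = 21 feeding links.
C = L / S² = 21 / 144 = 0.1458 ≈ 0.15.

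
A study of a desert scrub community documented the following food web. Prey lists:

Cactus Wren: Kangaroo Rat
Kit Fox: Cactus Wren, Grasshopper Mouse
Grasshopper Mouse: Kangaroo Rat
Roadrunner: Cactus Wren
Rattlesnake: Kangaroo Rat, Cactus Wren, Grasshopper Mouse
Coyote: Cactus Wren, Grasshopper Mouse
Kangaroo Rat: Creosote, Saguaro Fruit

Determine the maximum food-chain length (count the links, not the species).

One longest chain: Creosote → Kangaroo Rat → Cactus Wren → Coyote.
It has 4 species and 3 links.

3 links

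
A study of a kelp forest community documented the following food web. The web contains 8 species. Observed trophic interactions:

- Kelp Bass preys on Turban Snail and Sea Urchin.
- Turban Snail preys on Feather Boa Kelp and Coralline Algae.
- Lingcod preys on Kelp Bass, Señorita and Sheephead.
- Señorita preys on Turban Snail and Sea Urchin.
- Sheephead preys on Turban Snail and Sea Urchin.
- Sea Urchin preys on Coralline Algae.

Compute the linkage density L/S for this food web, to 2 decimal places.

L/S = 1.50

There are L = 12 links among S = 8 species.
L/S = 12/8 = 1.5000 ≈ 1.50.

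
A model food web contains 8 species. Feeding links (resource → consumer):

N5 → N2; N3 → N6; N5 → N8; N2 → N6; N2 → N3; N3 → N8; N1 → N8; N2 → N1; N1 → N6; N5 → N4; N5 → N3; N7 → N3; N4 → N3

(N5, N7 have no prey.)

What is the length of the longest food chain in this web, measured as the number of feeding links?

One longest chain: N5 → N2 → N3 → N8.
It has 4 species and 3 links.

3 links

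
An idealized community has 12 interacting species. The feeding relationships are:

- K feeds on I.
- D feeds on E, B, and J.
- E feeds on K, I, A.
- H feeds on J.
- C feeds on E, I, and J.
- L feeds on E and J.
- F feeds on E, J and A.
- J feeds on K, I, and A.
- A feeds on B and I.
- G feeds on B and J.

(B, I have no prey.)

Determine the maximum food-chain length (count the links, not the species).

One longest chain: I → K → J → C.
It has 4 species and 3 links.

3 links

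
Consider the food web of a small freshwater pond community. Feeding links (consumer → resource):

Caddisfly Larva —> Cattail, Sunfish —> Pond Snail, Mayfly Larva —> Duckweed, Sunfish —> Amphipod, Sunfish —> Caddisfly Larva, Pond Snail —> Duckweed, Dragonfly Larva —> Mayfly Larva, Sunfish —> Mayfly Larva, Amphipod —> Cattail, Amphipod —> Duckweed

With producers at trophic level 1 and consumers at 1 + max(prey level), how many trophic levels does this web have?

3

Producers (level 1): Duckweed, Cattail.
Duckweed → Amphipod → Sunfish gives Sunfish level 3.
No species has a prey at level 3, so no species reaches level 4.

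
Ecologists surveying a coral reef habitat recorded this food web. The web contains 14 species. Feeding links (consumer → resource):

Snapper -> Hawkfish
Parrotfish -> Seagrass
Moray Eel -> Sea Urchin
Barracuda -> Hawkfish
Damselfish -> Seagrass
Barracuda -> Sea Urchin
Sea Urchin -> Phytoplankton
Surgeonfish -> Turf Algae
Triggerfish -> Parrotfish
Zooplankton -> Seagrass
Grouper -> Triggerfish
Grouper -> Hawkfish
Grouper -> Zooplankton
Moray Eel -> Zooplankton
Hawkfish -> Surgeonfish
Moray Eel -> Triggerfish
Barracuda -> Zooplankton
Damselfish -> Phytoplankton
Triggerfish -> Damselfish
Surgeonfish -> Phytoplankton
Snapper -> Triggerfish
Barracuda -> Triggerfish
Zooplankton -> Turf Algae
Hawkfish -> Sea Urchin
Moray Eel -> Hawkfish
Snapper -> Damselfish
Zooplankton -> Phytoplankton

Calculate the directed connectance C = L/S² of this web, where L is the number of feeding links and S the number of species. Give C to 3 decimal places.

The web has S = 14 species and L = 27 feeding links.
C = L / S² = 27 / 196 = 0.1378 ≈ 0.138.

C = 0.138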